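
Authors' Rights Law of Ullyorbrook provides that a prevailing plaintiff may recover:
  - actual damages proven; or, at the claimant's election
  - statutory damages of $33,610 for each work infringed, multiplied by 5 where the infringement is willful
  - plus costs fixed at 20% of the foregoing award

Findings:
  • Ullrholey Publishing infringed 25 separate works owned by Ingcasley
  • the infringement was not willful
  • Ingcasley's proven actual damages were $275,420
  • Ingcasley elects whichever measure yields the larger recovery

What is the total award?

$1,008,300

Statutory damages: 25 × $33,610 = $840,250
Infringement not willful: no ×5 enhancement.
Greater of actual damages ($275,420) or statutory damages ($840,250): $840,250
Costs: 20% of $840,250 = $168,050
Award plus costs: $840,250 + $168,050 = $1,008,300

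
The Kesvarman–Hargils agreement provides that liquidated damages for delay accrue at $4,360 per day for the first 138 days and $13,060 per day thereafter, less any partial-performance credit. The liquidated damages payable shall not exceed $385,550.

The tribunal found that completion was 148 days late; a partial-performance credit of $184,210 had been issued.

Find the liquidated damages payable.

$385,550

First 138 days: 138 × $4,360 = $601,680
Remaining days: (148 − 138) × $13,060 = $130,600
Accrued per-day damages: $601,680 + $130,600 = $732,280
Less partial-performance credit: $732,280 − $184,210 = $548,070
Cap at $385,550: $548,070 exceeds the cap → $385,550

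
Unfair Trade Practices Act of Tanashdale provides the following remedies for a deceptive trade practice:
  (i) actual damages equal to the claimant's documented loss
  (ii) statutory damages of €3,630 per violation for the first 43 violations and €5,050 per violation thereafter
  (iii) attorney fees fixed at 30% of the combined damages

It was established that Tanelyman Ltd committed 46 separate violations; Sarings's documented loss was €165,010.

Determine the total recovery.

First 43 violations: 43 × €3,630 = €156,090
Remaining violations: (46 − 43) × €5,050 = €15,150
Statutory damages: €156,090 + €15,150 = €171,240
Combined damages: €165,010 + €171,240 = €336,250
Attorney fees: 30% of €336,250 = €100,875
Total recovery: €336,250 + €100,875 = €437,125

€437,125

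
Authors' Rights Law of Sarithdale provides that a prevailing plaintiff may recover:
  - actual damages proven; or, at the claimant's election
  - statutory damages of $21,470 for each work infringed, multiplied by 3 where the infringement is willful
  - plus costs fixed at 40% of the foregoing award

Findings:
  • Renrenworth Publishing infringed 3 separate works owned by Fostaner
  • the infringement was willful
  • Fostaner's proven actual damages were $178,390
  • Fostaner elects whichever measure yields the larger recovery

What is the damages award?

Statutory damages: 3 × $21,470 = $64,410
Trebled: 3 × $64,410 = $193,230
Greater of actual damages ($178,390) or enhanced statutory damages ($193,230): $193,230
Costs: 40% of $193,230 = $77,292
Award plus costs: $193,230 + $77,292 = $270,522

$270,522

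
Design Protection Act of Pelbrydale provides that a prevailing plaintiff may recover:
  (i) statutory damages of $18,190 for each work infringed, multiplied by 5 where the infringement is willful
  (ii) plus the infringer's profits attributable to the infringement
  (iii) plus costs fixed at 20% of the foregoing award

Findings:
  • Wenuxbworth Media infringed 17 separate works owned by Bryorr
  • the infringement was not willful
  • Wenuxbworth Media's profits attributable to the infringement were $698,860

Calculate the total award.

$1,209,708

Statutory damages: 17 × $18,190 = $309,230
Infringement not willful: no ×5 enhancement.
Combined award: $309,230 + $698,860 = $1,008,090
Costs: 20% of $1,008,090 = $201,618
Award plus costs: $1,008,090 + $201,618 = $1,209,708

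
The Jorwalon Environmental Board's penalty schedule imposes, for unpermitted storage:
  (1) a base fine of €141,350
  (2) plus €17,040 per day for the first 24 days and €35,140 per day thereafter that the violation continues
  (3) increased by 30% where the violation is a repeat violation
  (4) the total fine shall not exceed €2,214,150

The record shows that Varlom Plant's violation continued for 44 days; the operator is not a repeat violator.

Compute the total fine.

€1,253,110

First 24 days: 24 × €17,040 = €408,960
Remaining days: (44 − 24) × €35,140 = €702,800
Per-day component: €408,960 + €702,800 = €1,111,760
Base plus per-day: €141,350 + €1,111,760 = €1,253,110
The operator is not a repeat violator: no 30% increase.
Cap at €2,214,150: €1,253,110 is within the cap, no reduction.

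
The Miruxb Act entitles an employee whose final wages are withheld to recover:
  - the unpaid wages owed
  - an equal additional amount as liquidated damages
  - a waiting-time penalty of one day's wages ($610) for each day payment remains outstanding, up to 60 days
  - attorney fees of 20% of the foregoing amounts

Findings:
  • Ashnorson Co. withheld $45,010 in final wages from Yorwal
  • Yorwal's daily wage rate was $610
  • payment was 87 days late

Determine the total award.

$151,944

Liquidated damages (equal amount): $45,010
Penalty days: min(87, 60) = 60
Waiting-time penalty: 60 × $610 = $36,600
Subtotal: $45,010 + $45,010 + $36,600 = $126,620
Attorney fees: 20% of $126,620 = $25,324
Total award: $126,620 + $25,324 = $151,944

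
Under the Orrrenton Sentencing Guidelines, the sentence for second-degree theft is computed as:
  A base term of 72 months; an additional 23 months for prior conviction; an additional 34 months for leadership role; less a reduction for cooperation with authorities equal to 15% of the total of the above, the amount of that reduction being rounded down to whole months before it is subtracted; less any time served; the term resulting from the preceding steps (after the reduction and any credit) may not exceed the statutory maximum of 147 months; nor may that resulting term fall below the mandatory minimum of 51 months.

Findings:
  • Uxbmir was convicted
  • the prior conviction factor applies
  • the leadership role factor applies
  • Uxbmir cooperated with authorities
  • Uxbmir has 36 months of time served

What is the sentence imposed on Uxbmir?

74 months

Prior conviction enhancement: +23 months
Leadership role enhancement: +34 months
Adjusted term: 72 months + 23 months + 34 months = 129 months
Cooperation with authorities reduction: 15% of 129 months = 19 months (rounded down)
After reduction: 129 − 19 = 110 months
Less time served: 110 months − 36 months = 74 months
Cap at 147 months: 74 months is within the cap, no reduction.
Minimum 51 months: 74 months meets the minimum, no increase.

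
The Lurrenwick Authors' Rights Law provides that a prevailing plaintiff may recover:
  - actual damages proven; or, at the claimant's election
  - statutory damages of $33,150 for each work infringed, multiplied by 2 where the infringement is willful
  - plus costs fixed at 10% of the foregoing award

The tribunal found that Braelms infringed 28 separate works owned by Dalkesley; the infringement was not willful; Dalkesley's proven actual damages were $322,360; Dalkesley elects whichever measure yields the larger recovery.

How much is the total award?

Statutory damages: 28 × $33,150 = $928,200
Infringement not willful: no ×2 enhancement.
Greater of actual damages ($322,360) or statutory damages ($928,200): $928,200
Costs: 10% of $928,200 = $92,820
Award plus costs: $928,200 + $92,820 = $1,021,020

$1,021,020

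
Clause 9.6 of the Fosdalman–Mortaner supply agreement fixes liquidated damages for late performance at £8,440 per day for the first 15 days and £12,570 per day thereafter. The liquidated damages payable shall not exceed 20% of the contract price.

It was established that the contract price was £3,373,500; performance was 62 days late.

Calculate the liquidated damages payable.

First 15 days: 15 × £8,440 = £126,600
Remaining days: (62 − 15) × £12,570 = £590,790
Accrued per-day damages: £126,600 + £590,790 = £717,390
Cap: 20% of £3,373,500 = £674,700
Cap at £674,700: £717,390 exceeds the cap → £674,700

£674,700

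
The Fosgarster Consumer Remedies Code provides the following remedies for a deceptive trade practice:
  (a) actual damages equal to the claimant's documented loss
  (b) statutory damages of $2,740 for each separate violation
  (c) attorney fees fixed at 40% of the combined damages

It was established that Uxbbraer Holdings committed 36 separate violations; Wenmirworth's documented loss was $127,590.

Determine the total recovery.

Statutory damages: 36 × $2,740 = $98,640
Combined damages: $127,590 + $98,640 = $226,230
Attorney fees: 40% of $226,230 = $90,492
Total recovery: $226,230 + $90,492 = $316,722

$316,722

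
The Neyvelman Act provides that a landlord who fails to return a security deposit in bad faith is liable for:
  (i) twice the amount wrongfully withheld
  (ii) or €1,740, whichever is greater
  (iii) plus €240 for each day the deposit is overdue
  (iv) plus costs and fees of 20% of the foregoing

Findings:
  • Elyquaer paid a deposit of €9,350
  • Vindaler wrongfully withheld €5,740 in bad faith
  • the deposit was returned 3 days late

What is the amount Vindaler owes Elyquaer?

Doubled: 2 × €5,740 = €11,480
Minimum €1,740: €11,480 meets the minimum, no increase.
Late-return penalty: 3 × €240 = €720
Damages plus late penalty: €11,480 + €720 = €12,200
Costs and fees: 20% of €12,200 = €2,440
Total recovery: €12,200 + €2,440 = €14,640

Recovery: €14,640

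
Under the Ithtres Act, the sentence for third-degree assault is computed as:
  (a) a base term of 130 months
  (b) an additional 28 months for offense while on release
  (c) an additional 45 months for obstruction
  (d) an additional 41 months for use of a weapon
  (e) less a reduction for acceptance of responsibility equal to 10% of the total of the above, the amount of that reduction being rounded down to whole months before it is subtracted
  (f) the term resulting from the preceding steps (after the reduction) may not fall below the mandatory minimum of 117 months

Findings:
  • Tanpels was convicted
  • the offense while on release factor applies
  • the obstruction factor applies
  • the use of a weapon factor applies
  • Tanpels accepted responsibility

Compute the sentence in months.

220 months

Offense while on release enhancement: +28 months
Obstruction enhancement: +45 months
Use of a weapon enhancement: +41 months
Adjusted term: 130 months + 28 months + 45 months + 41 months = 244 months
Acceptance of responsibility reduction: 10% of 244 months = 24 months (rounded down)
After reduction: 244 − 24 = 220 months
Minimum 117 months: 220 months meets the minimum, no increase.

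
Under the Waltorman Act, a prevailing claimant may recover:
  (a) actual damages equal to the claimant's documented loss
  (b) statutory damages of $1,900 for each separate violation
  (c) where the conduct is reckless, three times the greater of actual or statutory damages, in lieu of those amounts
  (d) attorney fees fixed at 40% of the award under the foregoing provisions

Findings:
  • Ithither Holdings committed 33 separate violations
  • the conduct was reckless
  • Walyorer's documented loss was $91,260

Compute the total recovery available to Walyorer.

Statutory damages: 33 × $1,900 = $62,700
Greater of actual damages ($91,260) or statutory damages ($62,700): $91,260
Trebled: 3 × $91,260 = $273,780
Attorney fees: 40% of $273,780 = $109,512
Total recovery: $273,780 + $109,512 = $383,292

Total recovery: $383,292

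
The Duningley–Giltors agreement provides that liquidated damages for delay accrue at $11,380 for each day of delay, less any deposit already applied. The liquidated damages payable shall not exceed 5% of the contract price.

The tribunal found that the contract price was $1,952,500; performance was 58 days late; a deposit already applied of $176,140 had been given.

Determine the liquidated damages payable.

$97,625

Per-day damages: 58 × $11,380 = $660,040
Less deposit already applied: $660,040 − $176,140 = $483,900
Cap: 5% of $1,952,500 = $97,625
Cap at $97,625: $483,900 exceeds the cap → $97,625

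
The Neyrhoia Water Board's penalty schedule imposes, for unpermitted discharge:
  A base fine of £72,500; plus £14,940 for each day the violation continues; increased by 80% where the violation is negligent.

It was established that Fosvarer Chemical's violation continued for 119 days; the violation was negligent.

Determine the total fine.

Per-day component: 119 × £14,940 = £1,777,860
Base plus per-day: £72,500 + £1,777,860 = £1,850,360
Enhancement: 80% of £1,850,360 = £1,480,288
Enhanced fine: £1,850,360 + £1,480,288 = £3,330,648

£3,330,648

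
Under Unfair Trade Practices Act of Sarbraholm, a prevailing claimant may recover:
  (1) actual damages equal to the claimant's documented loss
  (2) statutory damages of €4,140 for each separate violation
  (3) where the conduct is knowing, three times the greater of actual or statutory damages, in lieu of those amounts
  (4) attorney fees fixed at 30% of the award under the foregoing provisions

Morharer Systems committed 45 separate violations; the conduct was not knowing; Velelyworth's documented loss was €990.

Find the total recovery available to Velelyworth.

€243,477

Statutory damages: 45 × €4,140 = €186,300
Conduct not knowing: the in-lieu enhancement does not apply.
Actual plus statutory damages: €990 + €186,300 = €187,290
Attorney fees: 30% of €187,290 = €56,187
Total recovery: €187,290 + €56,187 = €243,477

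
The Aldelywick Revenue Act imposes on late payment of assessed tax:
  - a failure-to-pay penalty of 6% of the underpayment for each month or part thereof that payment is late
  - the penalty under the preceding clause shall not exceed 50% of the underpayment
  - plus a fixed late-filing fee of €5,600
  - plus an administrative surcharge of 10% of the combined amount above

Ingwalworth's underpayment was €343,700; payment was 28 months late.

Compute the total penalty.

Penalty: €195,195

Accrued rate: 6% × 28 = 168%, capped at 50% → 50%
Failure-to-pay penalty: 50% of €343,700 = €171,850
Penalty before surcharge: €171,850 + €5,600 = €177,450
Administrative surcharge: 10% of €177,450 = €17,745
Total penalty: €177,450 + €17,745 = €195,195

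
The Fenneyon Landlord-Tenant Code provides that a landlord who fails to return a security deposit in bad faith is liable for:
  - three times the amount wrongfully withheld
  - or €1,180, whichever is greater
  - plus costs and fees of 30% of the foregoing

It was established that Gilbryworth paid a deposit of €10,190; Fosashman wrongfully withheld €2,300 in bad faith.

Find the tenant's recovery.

Trebled: 3 × €2,300 = €6,900
Minimum €1,180: €6,900 meets the minimum, no increase.
Costs and fees: 30% of €6,900 = €2,070
Total recovery: €6,900 + €2,070 = €8,970

€8,970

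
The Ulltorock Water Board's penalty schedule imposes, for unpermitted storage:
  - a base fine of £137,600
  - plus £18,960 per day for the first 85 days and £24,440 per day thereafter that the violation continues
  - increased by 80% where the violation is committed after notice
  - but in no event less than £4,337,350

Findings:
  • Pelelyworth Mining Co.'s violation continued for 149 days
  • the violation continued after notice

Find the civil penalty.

First 85 days: 85 × £18,960 = £1,611,600
Remaining days: (149 − 85) × £24,440 = £1,564,160
Per-day component: £1,611,600 + £1,564,160 = £3,175,760
Base plus per-day: £137,600 + £3,175,760 = £3,313,360
Enhancement: 80% of £3,313,360 = £2,650,688
Enhanced fine: £3,313,360 + £2,650,688 = £5,964,048
Minimum £4,337,350: £5,964,048 meets the minimum, no increase.

£5,964,048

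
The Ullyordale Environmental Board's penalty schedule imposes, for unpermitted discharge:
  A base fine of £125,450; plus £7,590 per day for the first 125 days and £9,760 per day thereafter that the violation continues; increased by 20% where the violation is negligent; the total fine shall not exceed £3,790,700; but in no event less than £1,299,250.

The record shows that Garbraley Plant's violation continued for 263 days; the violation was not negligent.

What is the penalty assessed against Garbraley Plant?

£2,421,080

First 125 days: 125 × £7,590 = £948,750
Remaining days: (263 − 125) × £9,760 = £1,346,880
Per-day component: £948,750 + £1,346,880 = £2,295,630
Base plus per-day: £125,450 + £2,295,630 = £2,421,080
The violation was not negligent: no 20% increase.
Cap at £3,790,700: £2,421,080 is within the cap, no reduction.
Minimum £1,299,250: £2,421,080 meets the minimum, no increase.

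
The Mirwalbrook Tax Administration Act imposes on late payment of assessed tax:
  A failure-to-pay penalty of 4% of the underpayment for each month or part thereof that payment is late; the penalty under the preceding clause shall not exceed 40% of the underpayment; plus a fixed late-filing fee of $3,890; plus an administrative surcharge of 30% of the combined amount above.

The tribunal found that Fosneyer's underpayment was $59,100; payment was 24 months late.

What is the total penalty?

$35,789

Accrued rate: 4% × 24 = 96%, capped at 40% → 40%
Failure-to-pay penalty: 40% of $59,100 = $23,640
Penalty before surcharge: $23,640 + $3,890 = $27,530
Administrative surcharge: 30% of $27,530 = $8,259
Total penalty: $27,530 + $8,259 = $35,789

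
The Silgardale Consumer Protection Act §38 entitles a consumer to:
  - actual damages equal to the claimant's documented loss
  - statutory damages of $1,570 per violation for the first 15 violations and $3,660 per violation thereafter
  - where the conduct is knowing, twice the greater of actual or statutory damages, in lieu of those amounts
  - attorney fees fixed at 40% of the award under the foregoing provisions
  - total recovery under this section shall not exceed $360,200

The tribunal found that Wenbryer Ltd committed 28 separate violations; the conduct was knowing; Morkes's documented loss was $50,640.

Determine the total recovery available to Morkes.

First 15 violations: 15 × $1,570 = $23,550
Remaining violations: (28 − 15) × $3,660 = $47,580
Statutory damages: $23,550 + $47,580 = $71,130
Greater of actual damages ($50,640) or statutory damages ($71,130): $71,130
Doubled: 2 × $71,130 = $142,260
Attorney fees: 40% of $142,260 = $56,904
Total before cap: $142,260 + $56,904 = $199,164
Cap at $360,200: $199,164 is within the cap, no reduction.

$199,164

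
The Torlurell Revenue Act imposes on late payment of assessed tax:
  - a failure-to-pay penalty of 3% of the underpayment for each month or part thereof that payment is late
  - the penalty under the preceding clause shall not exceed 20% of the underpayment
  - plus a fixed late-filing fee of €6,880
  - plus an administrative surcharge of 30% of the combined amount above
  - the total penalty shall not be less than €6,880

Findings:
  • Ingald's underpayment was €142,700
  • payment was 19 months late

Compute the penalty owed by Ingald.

Accrued rate: 3% × 19 = 57%, capped at 20% → 20%
Failure-to-pay penalty: 20% of €142,700 = €28,540
Penalty before surcharge: €28,540 + €6,880 = €35,420
Administrative surcharge: 30% of €35,420 = €10,626
Total penalty: €35,420 + €10,626 = €46,046
Minimum €6,880: €46,046 meets the minimum, no increase.

€46,046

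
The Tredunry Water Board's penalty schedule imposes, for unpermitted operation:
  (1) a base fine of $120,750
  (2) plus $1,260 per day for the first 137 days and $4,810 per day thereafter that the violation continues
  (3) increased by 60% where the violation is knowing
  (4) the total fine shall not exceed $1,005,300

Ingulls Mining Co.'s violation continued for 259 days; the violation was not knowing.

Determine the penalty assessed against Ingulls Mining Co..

$880,190

First 137 days: 137 × $1,260 = $172,620
Remaining days: (259 − 137) × $4,810 = $586,820
Per-day component: $172,620 + $586,820 = $759,440
Base plus per-day: $120,750 + $759,440 = $880,190
The violation was not knowing: no 60% increase.
Cap at $1,005,300: $880,190 is within the cap, no reduction.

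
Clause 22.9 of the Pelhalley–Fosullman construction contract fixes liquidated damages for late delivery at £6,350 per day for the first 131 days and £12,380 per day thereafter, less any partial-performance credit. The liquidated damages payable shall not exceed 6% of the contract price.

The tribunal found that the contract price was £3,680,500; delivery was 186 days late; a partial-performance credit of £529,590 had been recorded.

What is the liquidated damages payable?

Liquidated damages: £220,830

First 131 days: 131 × £6,350 = £831,850
Remaining days: (186 − 131) × £12,380 = £680,900
Accrued per-day damages: £831,850 + £680,900 = £1,512,750
Less partial-performance credit: £1,512,750 − £529,590 = £983,160
Cap: 6% of £3,680,500 = £220,830
Cap at £220,830: £983,160 exceeds the cap → £220,830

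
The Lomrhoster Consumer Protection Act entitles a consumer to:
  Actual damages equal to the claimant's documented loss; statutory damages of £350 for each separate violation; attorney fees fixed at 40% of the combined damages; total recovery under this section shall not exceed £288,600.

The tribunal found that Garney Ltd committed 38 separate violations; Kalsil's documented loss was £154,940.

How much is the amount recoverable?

£235,536

Statutory damages: 38 × £350 = £13,300
Combined damages: £154,940 + £13,300 = £168,240
Attorney fees: 40% of £168,240 = £67,296
Total before cap: £168,240 + £67,296 = £235,536
Cap at £288,600: £235,536 is within the cap, no reduction.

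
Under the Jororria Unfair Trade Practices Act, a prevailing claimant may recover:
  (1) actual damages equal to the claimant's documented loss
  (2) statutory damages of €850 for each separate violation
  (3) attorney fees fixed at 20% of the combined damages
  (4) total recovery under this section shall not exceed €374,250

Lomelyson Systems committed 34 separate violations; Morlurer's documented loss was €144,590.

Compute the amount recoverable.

Statutory damages: 34 × €850 = €28,900
Combined damages: €144,590 + €28,900 = €173,490
Attorney fees: 20% of €173,490 = €34,698
Total before cap: €173,490 + €34,698 = €208,188
Cap at €374,250: €208,188 is within the cap, no reduction.

€208,188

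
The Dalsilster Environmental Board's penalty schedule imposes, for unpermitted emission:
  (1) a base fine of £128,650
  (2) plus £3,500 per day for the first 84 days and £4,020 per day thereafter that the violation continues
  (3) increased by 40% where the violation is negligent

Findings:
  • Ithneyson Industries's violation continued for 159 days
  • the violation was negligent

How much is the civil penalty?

£1,013,810

First 84 days: 84 × £3,500 = £294,000
Remaining days: (159 − 84) × £4,020 = £301,500
Per-day component: £294,000 + £301,500 = £595,500
Base plus per-day: £128,650 + £595,500 = £724,150
Enhancement: 40% of £724,150 = £289,660
Enhanced fine: £724,150 + £289,660 = £1,013,810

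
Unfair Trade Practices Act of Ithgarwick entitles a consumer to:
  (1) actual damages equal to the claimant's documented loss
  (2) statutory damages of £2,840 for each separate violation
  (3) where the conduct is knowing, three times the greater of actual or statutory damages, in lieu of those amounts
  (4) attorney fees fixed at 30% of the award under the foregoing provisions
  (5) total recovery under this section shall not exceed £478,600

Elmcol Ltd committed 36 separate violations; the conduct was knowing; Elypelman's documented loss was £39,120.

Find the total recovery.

£398,736

Statutory damages: 36 × £2,840 = £102,240
Greater of actual damages (£39,120) or statutory damages (£102,240): £102,240
Trebled: 3 × £102,240 = £306,720
Attorney fees: 30% of £306,720 = £92,016
Total before cap: £306,720 + £92,016 = £398,736
Cap at £478,600: £398,736 is within the cap, no reduction.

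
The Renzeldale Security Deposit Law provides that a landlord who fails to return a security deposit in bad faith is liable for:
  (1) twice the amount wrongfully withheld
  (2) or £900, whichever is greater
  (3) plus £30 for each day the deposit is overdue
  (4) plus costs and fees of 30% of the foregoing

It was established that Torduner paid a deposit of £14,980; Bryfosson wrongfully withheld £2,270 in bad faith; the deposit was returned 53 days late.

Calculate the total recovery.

Doubled: 2 × £2,270 = £4,540
Minimum £900: £4,540 meets the minimum, no increase.
Late-return penalty: 53 × £30 = £1,590
Damages plus late penalty: £4,540 + £1,590 = £6,130
Costs and fees: 30% of £6,130 = £1,839
Total recovery: £6,130 + £1,839 = £7,969

£7,969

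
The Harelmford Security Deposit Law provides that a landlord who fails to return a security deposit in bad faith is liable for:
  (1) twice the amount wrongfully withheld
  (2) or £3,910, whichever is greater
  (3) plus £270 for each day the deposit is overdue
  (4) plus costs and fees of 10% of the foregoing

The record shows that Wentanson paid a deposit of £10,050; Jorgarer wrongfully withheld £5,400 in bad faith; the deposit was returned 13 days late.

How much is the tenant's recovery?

£15,741

Doubled: 2 × £5,400 = £10,800
Minimum £3,910: £10,800 meets the minimum, no increase.
Late-return penalty: 13 × £270 = £3,510
Damages plus late penalty: £10,800 + £3,510 = £14,310
Costs and fees: 10% of £14,310 = £1,431
Total recovery: £14,310 + £1,431 = £15,741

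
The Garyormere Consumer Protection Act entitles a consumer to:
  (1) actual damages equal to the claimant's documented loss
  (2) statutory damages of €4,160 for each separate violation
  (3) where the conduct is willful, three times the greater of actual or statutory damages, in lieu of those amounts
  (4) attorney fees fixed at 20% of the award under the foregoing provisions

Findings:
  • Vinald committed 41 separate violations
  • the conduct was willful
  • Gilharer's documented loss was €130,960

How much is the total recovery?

€614,016

Statutory damages: 41 × €4,160 = €170,560
Greater of actual damages (€130,960) or statutory damages (€170,560): €170,560
Trebled: 3 × €170,560 = €511,680
Attorney fees: 20% of €511,680 = €102,336
Total recovery: €511,680 + €102,336 = €614,016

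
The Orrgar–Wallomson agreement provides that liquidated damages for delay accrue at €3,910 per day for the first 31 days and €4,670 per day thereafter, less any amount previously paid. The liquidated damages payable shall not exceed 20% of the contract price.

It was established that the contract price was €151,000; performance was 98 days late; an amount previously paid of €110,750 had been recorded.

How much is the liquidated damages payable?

First 31 days: 31 × €3,910 = €121,210
Remaining days: (98 − 31) × €4,670 = €312,890
Accrued per-day damages: €121,210 + €312,890 = €434,100
Less amount previously paid: €434,100 − €110,750 = €323,350
Cap: 20% of €151,000 = €30,200
Cap at €30,200: €323,350 exceeds the cap → €30,200

€30,200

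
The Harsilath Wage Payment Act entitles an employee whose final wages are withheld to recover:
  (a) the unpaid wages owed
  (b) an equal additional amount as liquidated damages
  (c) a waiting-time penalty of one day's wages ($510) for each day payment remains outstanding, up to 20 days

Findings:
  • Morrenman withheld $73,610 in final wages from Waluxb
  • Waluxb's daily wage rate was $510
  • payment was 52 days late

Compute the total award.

Total award: $157,420

Liquidated damages (equal amount): $73,610
Penalty days: min(52, 20) = 20
Waiting-time penalty: 20 × $510 = $10,200
Total award: $73,610 + $73,610 + $10,200 = $157,420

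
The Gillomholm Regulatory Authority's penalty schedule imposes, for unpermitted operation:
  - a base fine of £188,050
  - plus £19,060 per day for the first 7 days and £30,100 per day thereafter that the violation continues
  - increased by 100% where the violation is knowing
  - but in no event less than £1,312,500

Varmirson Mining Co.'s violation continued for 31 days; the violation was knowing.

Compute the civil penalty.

First 7 days: 7 × £19,060 = £133,420
Remaining days: (31 − 7) × £30,100 = £722,400
Per-day component: £133,420 + £722,400 = £855,820
Base plus per-day: £188,050 + £855,820 = £1,043,870
Enhancement: 100% of £1,043,870 = £1,043,870
Enhanced fine: £1,043,870 + £1,043,870 = £2,087,740
Minimum £1,312,500: £2,087,740 meets the minimum, no increase.

£2,087,740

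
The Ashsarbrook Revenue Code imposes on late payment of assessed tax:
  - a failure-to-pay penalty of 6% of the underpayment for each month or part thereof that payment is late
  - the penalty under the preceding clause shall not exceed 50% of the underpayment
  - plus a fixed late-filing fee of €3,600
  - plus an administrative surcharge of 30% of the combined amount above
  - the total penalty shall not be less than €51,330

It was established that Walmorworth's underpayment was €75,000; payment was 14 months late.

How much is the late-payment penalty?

€53,430

Accrued rate: 6% × 14 = 84%, capped at 50% → 50%
Failure-to-pay penalty: 50% of €75,000 = €37,500
Penalty before surcharge: €37,500 + €3,600 = €41,100
Administrative surcharge: 30% of €41,100 = €12,330
Total penalty: €41,100 + €12,330 = €53,430
Minimum €51,330: €53,430 meets the minimum, no increase.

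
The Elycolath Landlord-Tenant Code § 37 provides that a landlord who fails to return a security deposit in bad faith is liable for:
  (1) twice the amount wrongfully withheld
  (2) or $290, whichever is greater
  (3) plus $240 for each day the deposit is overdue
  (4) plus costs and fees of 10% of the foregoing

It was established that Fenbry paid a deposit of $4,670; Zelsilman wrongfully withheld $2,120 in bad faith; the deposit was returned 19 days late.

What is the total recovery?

Doubled: 2 × $2,120 = $4,240
Minimum $290: $4,240 meets the minimum, no increase.
Late-return penalty: 19 × $240 = $4,560
Damages plus late penalty: $4,240 + $4,560 = $8,800
Costs and fees: 10% of $8,800 = $880
Total recovery: $8,800 + $880 = $9,680

$9,680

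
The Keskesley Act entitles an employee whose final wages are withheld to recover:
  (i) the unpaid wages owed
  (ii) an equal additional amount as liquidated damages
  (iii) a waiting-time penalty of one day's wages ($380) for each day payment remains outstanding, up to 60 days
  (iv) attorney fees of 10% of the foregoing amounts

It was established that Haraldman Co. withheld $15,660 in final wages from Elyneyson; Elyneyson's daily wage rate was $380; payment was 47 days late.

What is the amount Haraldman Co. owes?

$54,098

Liquidated damages (equal amount): $15,660
Penalty days: min(47, 60) = 47
Waiting-time penalty: 47 × $380 = $17,860
Subtotal: $15,660 + $15,660 + $17,860 = $49,180
Attorney fees: 10% of $49,180 = $4,918
Total award: $49,180 + $4,918 = $54,098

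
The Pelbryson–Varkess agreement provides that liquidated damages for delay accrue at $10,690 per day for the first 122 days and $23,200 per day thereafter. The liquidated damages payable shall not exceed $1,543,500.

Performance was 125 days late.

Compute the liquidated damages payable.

Liquidated damages: $1,373,780

First 122 days: 122 × $10,690 = $1,304,180
Remaining days: (125 − 122) × $23,200 = $69,600
Accrued per-day damages: $1,304,180 + $69,600 = $1,373,780
Cap at $1,543,500: $1,373,780 is within the cap, no reduction.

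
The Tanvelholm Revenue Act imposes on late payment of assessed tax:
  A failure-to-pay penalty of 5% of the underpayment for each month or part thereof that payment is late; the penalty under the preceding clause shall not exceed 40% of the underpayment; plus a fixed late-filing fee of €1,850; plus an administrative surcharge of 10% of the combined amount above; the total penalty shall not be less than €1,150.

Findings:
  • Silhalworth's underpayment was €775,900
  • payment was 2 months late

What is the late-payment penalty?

Accrued rate: 5% × 2 = 10%, capped at 40% → 10%
Failure-to-pay penalty: 10% of €775,900 = €77,590
Penalty before surcharge: €77,590 + €1,850 = €79,440
Administrative surcharge: 10% of €79,440 = €7,944
Total penalty: €79,440 + €7,944 = €87,384
Minimum €1,150: €87,384 meets the minimum, no increase.

€87,384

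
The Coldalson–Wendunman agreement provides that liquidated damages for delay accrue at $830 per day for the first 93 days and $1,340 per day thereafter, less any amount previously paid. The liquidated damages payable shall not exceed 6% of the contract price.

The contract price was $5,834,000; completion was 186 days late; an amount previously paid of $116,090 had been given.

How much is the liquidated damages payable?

Liquidated damages: $85,720

First 93 days: 93 × $830 = $77,190
Remaining days: (186 − 93) × $1,340 = $124,620
Accrued per-day damages: $77,190 + $124,620 = $201,810
Less amount previously paid: $201,810 − $116,090 = $85,720
Cap: 6% of $5,834,000 = $350,040
Cap at $350,040: $85,720 is within the cap, no reduction.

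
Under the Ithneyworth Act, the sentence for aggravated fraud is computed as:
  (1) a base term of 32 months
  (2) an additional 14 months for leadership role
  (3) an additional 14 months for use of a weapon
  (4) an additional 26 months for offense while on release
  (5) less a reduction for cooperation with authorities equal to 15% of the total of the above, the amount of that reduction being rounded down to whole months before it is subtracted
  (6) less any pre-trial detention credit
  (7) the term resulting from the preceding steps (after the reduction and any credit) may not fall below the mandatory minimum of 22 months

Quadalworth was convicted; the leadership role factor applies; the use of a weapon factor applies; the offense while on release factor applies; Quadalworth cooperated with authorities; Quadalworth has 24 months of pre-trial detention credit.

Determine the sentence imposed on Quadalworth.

50 months

Leadership role enhancement: +14 months
Use of a weapon enhancement: +14 months
Offense while on release enhancement: +26 months
Adjusted term: 32 months + 14 months + 14 months + 26 months = 86 months
Cooperation with authorities reduction: 15% of 86 months = 12 months (rounded down)
After reduction: 86 − 12 = 74 months
Less pre-trial detention credit: 74 months − 24 months = 50 months
Minimum 22 months: 50 months meets the minimum, no increase.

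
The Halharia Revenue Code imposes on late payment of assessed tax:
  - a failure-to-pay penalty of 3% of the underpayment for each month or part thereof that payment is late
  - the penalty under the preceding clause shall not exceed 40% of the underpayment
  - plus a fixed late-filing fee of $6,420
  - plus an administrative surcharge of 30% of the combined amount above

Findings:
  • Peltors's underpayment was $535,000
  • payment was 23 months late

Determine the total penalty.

$286,546

Accrued rate: 3% × 23 = 69%, capped at 40% → 40%
Failure-to-pay penalty: 40% of $535,000 = $214,000
Penalty before surcharge: $214,000 + $6,420 = $220,420
Administrative surcharge: 30% of $220,420 = $66,126
Total penalty: $220,420 + $66,126 = $286,546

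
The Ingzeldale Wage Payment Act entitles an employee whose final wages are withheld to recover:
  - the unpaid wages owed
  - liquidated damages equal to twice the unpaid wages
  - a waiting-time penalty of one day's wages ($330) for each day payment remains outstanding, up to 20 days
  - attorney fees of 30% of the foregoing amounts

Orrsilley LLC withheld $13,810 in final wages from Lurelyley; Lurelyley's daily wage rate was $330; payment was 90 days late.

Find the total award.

Doubled: 2 × $13,810 = $27,620
Penalty days: min(90, 20) = 20
Waiting-time penalty: 20 × $330 = $6,600
Subtotal: $13,810 + $27,620 + $6,600 = $48,030
Attorney fees: 30% of $48,030 = $14,409
Total award: $48,030 + $14,409 = $62,439

Total award: $62,439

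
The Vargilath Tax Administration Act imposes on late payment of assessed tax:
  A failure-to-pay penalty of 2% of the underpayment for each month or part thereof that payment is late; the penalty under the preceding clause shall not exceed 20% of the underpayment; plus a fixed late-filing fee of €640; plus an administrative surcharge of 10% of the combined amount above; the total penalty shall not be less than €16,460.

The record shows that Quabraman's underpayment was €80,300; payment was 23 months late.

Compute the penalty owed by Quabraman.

Accrued rate: 2% × 23 = 46%, capped at 20% → 20%
Failure-to-pay penalty: 20% of €80,300 = €16,060
Penalty before surcharge: €16,060 + €640 = €16,700
Administrative surcharge: 10% of €16,700 = €1,670
Total penalty: €16,700 + €1,670 = €18,370
Minimum €16,460: €18,370 meets the minimum, no increase.

€18,370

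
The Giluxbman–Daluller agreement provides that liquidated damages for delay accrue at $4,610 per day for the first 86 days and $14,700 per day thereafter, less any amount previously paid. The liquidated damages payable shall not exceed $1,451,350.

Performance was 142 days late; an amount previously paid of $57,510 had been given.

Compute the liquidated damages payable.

First 86 days: 86 × $4,610 = $396,460
Remaining days: (142 − 86) × $14,700 = $823,200
Accrued per-day damages: $396,460 + $823,200 = $1,219,660
Less amount previously paid: $1,219,660 − $57,510 = $1,162,150
Cap at $1,451,350: $1,162,150 is within the cap, no reduction.

Liquidated damages: $1,162,150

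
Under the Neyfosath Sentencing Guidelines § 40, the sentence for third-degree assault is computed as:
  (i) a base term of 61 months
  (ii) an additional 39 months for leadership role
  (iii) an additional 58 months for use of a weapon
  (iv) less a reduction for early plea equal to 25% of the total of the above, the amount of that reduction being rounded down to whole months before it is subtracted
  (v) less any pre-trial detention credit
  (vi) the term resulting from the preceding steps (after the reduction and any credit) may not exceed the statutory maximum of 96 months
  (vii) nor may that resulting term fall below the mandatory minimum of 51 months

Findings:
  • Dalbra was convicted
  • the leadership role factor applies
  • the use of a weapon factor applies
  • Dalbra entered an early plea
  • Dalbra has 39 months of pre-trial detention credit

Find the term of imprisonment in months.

80 months

Leadership role enhancement: +39 months
Use of a weapon enhancement: +58 months
Adjusted term: 61 months + 39 months + 58 months = 158 months
Early plea reduction: 25% of 158 months = 39 months (rounded down)
After reduction: 158 − 39 = 119 months
Less pre-trial detention credit: 119 months − 39 months = 80 months
Cap at 96 months: 80 months is within the cap, no reduction.
Minimum 51 months: 80 months meets the minimum, no increase.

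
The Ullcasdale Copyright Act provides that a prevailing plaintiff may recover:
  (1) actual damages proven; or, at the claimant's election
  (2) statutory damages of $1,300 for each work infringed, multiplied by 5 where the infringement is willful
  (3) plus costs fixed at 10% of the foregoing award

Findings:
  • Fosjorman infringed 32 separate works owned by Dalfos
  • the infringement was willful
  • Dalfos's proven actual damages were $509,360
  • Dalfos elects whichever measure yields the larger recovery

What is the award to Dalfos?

Statutory damages: 32 × $1,300 = $41,600
Multiplied by 5: 5 × $41,600 = $208,000
Greater of actual damages ($509,360) or enhanced statutory damages ($208,000): $509,360
Costs: 10% of $509,360 = $50,936
Award plus costs: $509,360 + $50,936 = $560,296

Award: $560,296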